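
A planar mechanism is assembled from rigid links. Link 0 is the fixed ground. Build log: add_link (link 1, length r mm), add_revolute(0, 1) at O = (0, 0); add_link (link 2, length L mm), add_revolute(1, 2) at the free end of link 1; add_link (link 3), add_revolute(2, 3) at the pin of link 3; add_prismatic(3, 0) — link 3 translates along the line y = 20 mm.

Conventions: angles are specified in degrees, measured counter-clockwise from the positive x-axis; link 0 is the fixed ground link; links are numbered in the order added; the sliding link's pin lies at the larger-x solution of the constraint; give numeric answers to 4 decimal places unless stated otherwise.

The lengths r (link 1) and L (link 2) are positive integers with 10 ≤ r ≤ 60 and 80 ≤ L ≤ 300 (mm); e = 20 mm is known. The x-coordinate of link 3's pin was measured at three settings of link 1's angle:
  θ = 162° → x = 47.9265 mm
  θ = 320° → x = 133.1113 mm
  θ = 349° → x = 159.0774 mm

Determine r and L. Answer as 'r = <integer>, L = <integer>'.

constraint per measurement: (x − r cos θ)² + (r sin θ − e)² = L²
subtracting the θ₁ and θ₂ equations cancels the r² and L² terms:
r = (x₁² − x₂²) / (2[(x₁cos θ₁ + e sin θ₁) − (x₂cos θ₂ + e sin θ₂)]) = 60.0000 → r = 60
L² = (x₁ − r cos θ₁)² + (r sin θ₁ − e)² = 11025.0058 → L = 105.0000 → L = 105
check at θ₃=349°: x = 159.0774 (printed 159.0774) ✓

r = 60, L = 105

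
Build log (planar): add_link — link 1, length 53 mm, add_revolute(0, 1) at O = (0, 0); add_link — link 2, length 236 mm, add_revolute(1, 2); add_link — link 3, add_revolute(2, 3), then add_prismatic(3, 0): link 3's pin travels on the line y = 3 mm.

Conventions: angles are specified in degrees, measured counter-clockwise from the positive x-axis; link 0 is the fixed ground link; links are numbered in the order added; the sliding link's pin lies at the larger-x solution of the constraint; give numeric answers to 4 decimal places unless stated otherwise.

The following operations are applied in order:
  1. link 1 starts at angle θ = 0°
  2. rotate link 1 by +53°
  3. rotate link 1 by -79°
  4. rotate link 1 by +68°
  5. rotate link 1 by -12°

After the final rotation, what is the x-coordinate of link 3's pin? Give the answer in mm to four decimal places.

geometry: r = 53 mm, L = 236 mm, e = 3 mm; θ starts at 0°
rotate link 1 by +53°: θ ← 0° +53° = 53°
rotate link 1 by -79°: θ ← 53° -79° = -26°
rotate link 1 by +68°: θ ← -26° +68° = 42°
rotate link 1 by -12°: θ ← 42° -12° = 30°
crank pin P = (r cos θ, r sin θ) = (45.899346, 26.500000)
h = r sin θ − e = 26.500000 − 3 = 23.500000
x = r cos θ + √(L² − h²) = 45.899346 + 234.827064 = 280.726410

280.7264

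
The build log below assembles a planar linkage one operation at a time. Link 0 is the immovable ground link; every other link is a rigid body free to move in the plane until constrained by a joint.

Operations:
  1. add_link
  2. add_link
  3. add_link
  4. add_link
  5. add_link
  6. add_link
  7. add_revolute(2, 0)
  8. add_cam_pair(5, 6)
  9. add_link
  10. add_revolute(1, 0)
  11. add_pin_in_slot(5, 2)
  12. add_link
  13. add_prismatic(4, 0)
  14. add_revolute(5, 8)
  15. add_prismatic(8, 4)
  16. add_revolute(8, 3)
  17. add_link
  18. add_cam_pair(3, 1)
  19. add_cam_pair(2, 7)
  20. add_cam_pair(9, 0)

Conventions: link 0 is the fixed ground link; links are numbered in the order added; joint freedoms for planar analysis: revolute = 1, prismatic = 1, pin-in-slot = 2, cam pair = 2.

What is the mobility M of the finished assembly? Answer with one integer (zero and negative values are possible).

link 0 = ground. State L|J1|J2 = 1|0|0
+link1  2|0|0
+link2  3|0|0
+link3  4|0|0
+link4  5|0|0
+link5  6|0|0
+link6  7|0|0
R(2,0) f=1→J1  7|1|0
C(5,6) f=2→J2  7|1|1
+link7  8|1|1
R(1,0) f=1→J1  8|2|1
PS(5,2) f=2→J2  8|2|2
+link8  9|2|2
P(4,0) f=1→J1  9|3|2
R(5,8) f=1→J1  9|4|2
P(8,4) f=1→J1  9|5|2
R(8,3) f=1→J1  9|6|2
+link9  10|6|2
C(3,1) f=2→J2  10|6|3
C(2,7) f=2→J2  10|6|4
C(9,0) f=2→J2  10|6|5
M = 3(10−1)−2·6−5 = 27−12−5 = 10

M = 10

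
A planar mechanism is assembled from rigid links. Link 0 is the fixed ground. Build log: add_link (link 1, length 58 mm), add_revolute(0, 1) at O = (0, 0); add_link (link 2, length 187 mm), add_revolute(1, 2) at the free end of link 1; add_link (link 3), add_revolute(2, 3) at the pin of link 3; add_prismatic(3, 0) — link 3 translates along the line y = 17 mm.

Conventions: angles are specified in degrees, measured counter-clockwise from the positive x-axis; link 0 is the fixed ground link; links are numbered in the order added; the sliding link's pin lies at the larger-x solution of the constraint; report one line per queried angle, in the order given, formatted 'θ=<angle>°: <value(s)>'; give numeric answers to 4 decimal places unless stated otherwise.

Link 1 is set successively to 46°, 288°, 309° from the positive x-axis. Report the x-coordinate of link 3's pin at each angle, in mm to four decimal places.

geometry: r = 58 mm, L = 187 mm, e = 17 mm
θ=46°: crank pin P = (r cos θ, r sin θ) = (40.290185, 41.721708)
θ=46°: h = r sin θ − e = 41.721708 − 17 = 24.721708
θ=46°: x = r cos θ + √(L² − h²) = 40.290185 + 185.358672 = 225.648857
θ=288°: crank pin P = (r cos θ, r sin θ) = (17.922986, -55.161278)
θ=288°: h = r sin θ − e = -55.161278 − 17 = -72.161278
θ=288°: x = r cos θ + √(L² − h²) = 17.922986 + 172.515941 = 190.438927
θ=309°: crank pin P = (r cos θ, r sin θ) = (36.500583, -45.074466)
θ=309°: h = r sin θ − e = -45.074466 − 17 = -62.074466
θ=309°: x = r cos θ + √(L² − h²) = 36.500583 + 176.396601 = 212.897183

θ=46°: 225.6489
θ=288°: 190.4389
θ=309°: 212.8972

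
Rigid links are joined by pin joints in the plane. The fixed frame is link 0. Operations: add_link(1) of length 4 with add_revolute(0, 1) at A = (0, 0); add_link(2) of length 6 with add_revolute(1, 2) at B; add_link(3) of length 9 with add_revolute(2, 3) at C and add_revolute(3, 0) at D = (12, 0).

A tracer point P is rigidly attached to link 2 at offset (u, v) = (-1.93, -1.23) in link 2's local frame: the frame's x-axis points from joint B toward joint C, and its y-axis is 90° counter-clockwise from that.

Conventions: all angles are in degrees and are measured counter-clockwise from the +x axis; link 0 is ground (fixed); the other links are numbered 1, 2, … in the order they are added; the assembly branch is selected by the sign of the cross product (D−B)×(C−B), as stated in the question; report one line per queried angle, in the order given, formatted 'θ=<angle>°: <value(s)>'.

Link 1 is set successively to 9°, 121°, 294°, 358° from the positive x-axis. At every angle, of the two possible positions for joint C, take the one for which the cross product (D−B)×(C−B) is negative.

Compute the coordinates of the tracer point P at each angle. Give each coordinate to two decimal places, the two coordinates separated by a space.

A=(0,0), D=(12.00,0)
θ=9°: B = A + 4.00·(cos9°, sin9°) = (3.9508, 0.6257)
θ=9°: |BD| = 8.0735
θ=9°: circle(B,6.00) ∩ circle(D,9.00): a=1.2499, h=5.8684
θ=9°:   candidates: C₊=(5.6517,6.3796) cross=47.378; C₋=(4.7420,-5.3219) cross=-47.378
θ=9°:   branch - wants cross < 0 → take C=(4.7420,-5.3219) (cross=-47.378)
θ=9°: ex = (C−B)/|BC| = (0.1319,-0.9913); ey = (0.9913,0.1319)
θ=9°: P = B + -1.93·ex + -1.23·ey = (2.4770,2.3767)
θ=121°: B = A + 4.00·(cos121°, sin121°) = (-2.0602, 3.4287)
θ=121°: |BD| = 14.4722
θ=121°: circle(B,6.00) ∩ circle(D,9.00): a=5.6814, h=1.9292
θ=121°:   candidates: C₊=(3.9165,3.9570) cross=27.920; C₋=(3.0024,0.2084) cross=-27.920
θ=121°:   branch - wants cross < 0 → take C=(3.0024,0.2084) (cross=-27.920)
θ=121°: ex = (C−B)/|BC| = (0.8438,-0.5367); ey = (0.5367,0.8438)
θ=121°: P = B + -1.93·ex + -1.23·ey = (-4.3488,3.4267)
θ=294°: B = A + 4.00·(cos294°, sin294°) = (1.6269, -3.6542)
θ=294°: |BD| = 10.9979
θ=294°: circle(B,6.00) ∩ circle(D,9.00): a=3.4531, h=4.9067
θ=294°:   candidates: C₊=(3.2535,2.1211) cross=53.964; C₋=(6.5142,-7.1348) cross=-53.964
θ=294°:   branch - wants cross < 0 → take C=(6.5142,-7.1348) (cross=-53.964)
θ=294°: ex = (C−B)/|BC| = (0.8145,-0.5801); ey = (0.5801,0.8145)
θ=294°: P = B + -1.93·ex + -1.23·ey = (-0.6586,-3.5365)
θ=358°: B = A + 4.00·(cos358°, sin358°) = (3.9976, -0.1396)
θ=358°: |BD| = 8.0037
θ=358°: circle(B,6.00) ∩ circle(D,9.00): a=1.1906, h=5.8807
θ=358°:   candidates: C₊=(5.0854,5.7610) cross=47.067; C₋=(5.2906,-5.9986) cross=-47.067
θ=358°:   branch - wants cross < 0 → take C=(5.2906,-5.9986) (cross=-47.067)
θ=358°: ex = (C−B)/|BC| = (0.2155,-0.9765); ey = (0.9765,0.2155)
θ=358°: P = B + -1.93·ex + -1.23·ey = (2.3805,1.4800)

θ=9°: 2.48 2.38
θ=121°: -4.35 3.43
θ=294°: -0.66 -3.54
θ=358°: 2.38 1.48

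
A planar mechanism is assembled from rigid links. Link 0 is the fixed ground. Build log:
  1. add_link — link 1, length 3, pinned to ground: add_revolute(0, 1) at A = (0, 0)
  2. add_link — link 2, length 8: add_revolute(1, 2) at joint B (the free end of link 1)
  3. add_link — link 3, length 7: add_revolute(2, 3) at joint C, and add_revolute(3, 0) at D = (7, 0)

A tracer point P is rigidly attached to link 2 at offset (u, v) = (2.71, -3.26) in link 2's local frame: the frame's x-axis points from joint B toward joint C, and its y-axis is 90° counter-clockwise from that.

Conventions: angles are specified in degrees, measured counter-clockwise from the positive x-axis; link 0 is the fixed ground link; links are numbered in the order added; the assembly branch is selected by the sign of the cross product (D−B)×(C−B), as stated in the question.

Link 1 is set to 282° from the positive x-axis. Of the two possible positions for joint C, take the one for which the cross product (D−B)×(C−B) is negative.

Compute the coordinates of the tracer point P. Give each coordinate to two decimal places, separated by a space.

A=(0,0), D=(7.00,0)
B = A + 3.00·(cos282°, sin282°) = (0.6237, -2.9344)
|BD| = 7.0191
circle(B,8.00) ∩ circle(D,7.00): a=4.5781, h=6.5606
  candidates: C₊=(2.0398,4.9392) cross=46.049; C₋=(7.5253,-6.9803) cross=-46.049
  branch - wants cross < 0 → take C=(7.5253,-6.9803) (cross=-46.049)
ex = (C−B)/|BC| = (0.8627,-0.5057); ey = (0.5057,0.8627)
P = B + 2.71·ex + -3.26·ey = (1.3130,-7.1173)

1.31 -7.12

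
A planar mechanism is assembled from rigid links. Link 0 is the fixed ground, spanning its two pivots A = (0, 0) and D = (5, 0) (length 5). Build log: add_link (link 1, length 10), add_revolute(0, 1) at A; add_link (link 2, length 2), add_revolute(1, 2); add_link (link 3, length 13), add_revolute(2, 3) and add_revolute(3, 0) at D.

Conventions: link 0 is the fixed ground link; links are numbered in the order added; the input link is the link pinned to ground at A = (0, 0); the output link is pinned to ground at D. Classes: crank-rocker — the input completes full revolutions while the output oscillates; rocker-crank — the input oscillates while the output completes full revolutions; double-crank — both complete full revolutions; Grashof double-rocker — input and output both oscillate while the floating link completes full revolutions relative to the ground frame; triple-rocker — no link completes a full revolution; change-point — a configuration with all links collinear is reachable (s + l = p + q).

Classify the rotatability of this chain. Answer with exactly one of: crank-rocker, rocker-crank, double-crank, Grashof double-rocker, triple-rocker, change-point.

lengths: ground=5, input=10, coupler=2, output=13
sorted: s=2 (shortest), l=13 (longest), p+q=15
s + l = 15 vs p + q = 15
s + l = p + q → change-point (collinear configuration reachable)

change-point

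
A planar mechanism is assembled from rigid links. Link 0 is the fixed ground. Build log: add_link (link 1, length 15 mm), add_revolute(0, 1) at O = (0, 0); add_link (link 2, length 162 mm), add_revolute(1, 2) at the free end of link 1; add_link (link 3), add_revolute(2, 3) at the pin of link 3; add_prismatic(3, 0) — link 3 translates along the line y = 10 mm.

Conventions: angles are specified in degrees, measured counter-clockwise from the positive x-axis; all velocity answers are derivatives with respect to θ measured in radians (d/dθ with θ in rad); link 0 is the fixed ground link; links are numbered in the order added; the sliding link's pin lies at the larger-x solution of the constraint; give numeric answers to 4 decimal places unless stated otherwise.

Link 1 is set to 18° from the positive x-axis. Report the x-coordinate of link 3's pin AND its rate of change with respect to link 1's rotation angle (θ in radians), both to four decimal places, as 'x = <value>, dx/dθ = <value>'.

geometry: r = 15 mm, L = 162 mm, e = 10 mm
crank pin P = (r cos θ, r sin θ) = (14.265848, 4.635255)
h = r sin θ − e = 4.635255 − 10 = -5.364745
x = r cos θ + √(L² − h²) = 14.265848 + 161.911147 = 176.176995
dx/dθ = −r sin θ − h·r cos θ/√(L² − h²) (θ in radians; h = -5.364745) = -4.162572

x = 176.1770, dx/dθ = -4.1626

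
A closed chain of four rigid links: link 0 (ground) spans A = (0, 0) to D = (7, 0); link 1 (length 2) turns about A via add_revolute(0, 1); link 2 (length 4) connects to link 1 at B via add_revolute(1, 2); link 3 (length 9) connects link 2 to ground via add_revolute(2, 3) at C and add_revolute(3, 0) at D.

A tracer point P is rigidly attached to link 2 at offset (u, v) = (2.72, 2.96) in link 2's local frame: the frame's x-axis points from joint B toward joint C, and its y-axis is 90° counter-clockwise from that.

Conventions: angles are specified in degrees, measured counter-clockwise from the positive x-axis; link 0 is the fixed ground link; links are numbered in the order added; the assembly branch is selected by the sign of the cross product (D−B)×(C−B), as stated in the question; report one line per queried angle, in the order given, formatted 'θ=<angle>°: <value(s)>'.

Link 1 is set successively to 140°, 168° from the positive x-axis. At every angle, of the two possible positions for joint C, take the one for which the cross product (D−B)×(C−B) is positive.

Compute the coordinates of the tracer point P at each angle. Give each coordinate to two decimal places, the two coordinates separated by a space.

A=(0,0), D=(7.00,0)
θ=140°: B = A + 2.00·(cos140°, sin140°) = (-1.5321, 1.2856)
θ=140°: |BD| = 8.6284
θ=140°: circle(B,4.00) ∩ circle(D,9.00): a=0.5476, h=3.9623
θ=140°:   candidates: C₊=(-0.4003,5.1221) cross=34.189; C₋=(-1.5810,-2.7141) cross=-34.189
θ=140°:   branch + wants cross > 0 → take C=(-0.4003,5.1221) (cross=34.189)
θ=140°: ex = (C−B)/|BC| = (0.2830,0.9591); ey = (-0.9591,0.2830)
θ=140°: P = B + 2.72·ex + 2.96·ey = (-3.6015,4.7320)
θ=168°: B = A + 2.00·(cos168°, sin168°) = (-1.9563, 0.4158)
θ=168°: |BD| = 8.9659
θ=168°: circle(B,4.00) ∩ circle(D,9.00): a=0.8581, h=3.9069
θ=168°:   candidates: C₊=(-0.9179,4.2787) cross=35.029; C₋=(-1.2803,-3.5266) cross=-35.029
θ=168°:   branch + wants cross > 0 → take C=(-0.9179,4.2787) (cross=35.029)
θ=168°: ex = (C−B)/|BC| = (0.2596,0.9657); ey = (-0.9657,0.2596)
θ=168°: P = B + 2.72·ex + 2.96·ey = (-4.1087,3.8110)

θ=140°: -3.60 4.73
θ=168°: -4.11 3.81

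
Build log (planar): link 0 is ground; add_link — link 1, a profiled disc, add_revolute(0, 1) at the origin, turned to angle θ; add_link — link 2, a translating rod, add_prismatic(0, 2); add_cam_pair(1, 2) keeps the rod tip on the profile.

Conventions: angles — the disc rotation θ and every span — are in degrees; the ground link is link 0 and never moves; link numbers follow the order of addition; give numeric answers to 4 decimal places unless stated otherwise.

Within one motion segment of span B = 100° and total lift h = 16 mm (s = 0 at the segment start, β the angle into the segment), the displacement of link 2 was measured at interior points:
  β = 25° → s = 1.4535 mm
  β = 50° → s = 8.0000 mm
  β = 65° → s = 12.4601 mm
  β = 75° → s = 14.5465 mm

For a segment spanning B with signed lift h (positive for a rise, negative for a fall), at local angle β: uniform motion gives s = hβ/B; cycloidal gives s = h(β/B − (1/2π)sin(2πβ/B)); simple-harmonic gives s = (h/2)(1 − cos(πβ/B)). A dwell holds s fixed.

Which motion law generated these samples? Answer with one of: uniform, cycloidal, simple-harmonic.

candidates at β/B = r: uniform s = h·r (linear in β); cycloidal s = h·(r − sin(2πr)/(2π)); simple-harmonic s = (h/2)(1 − cos(πr))
β=25°: printed 1.4535 | uniform 4.0000, cycloidal 1.4535, simple-harmonic 2.3431
β=50°: printed 8.0000 | uniform 8.0000, cycloidal 8.0000, simple-harmonic 8.0000
β=65°: printed 12.4601 | uniform 10.4000, cycloidal 12.4601, simple-harmonic 11.6319
β=75°: printed 14.5465 | uniform 12.0000, cycloidal 14.5465, simple-harmonic 13.6569
only one law matches every sample → cycloidal

cycloidal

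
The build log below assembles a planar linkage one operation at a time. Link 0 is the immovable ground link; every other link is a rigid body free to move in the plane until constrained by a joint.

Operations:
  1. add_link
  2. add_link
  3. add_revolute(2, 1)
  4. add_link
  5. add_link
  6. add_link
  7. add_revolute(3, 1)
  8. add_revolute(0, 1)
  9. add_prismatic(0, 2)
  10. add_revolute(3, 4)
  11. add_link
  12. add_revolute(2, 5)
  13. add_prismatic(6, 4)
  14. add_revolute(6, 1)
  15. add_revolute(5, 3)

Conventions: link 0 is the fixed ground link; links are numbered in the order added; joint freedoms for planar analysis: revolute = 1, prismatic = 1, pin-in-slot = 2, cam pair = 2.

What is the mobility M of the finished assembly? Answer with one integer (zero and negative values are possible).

L=1 J1=0 J2=0
add link → L=2 J1=0 J2=0
add link → L=3 J1=0 J2=0
R@2,1 dof=1 J1 → L=3 J1=1 J2=0
add link → L=4 J1=1 J2=0
add link → L=5 J1=1 J2=0
add link → L=6 J1=1 J2=0
R@3,1 dof=1 J1 → L=6 J1=2 J2=0
R@0,1 dof=1 J1 → L=6 J1=3 J2=0
P@0,2 dof=1 J1 → L=6 J1=4 J2=0
R@3,4 dof=1 J1 → L=6 J1=5 J2=0
add link → L=7 J1=5 J2=0
R@2,5 dof=1 J1 → L=7 J1=6 J2=0
P@6,4 dof=1 J1 → L=7 J1=7 J2=0
R@6,1 dof=1 J1 → L=7 J1=8 J2=0
R@5,3 dof=1 J1 → L=7 J1=9 J2=0
M=3(L−1)−2J1−J2=3·6−2·9−0=0

M = 0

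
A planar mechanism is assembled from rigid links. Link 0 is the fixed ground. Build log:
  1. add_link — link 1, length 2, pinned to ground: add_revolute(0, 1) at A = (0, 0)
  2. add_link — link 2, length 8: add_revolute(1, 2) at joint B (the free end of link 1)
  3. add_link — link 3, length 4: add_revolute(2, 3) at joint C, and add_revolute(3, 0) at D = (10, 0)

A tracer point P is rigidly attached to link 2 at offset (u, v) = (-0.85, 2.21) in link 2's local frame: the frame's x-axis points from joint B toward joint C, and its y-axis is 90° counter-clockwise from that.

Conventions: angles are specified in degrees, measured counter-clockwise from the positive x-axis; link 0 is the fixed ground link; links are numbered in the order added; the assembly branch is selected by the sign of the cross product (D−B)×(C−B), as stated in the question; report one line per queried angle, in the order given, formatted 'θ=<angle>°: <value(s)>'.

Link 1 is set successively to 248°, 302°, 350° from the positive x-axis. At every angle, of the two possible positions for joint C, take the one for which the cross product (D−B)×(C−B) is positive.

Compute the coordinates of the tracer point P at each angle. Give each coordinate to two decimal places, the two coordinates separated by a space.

A=(0,0), D=(10.00,0)
θ=248°: B = A + 2.00·(cos248°, sin248°) = (-0.7492, -1.8544)
θ=248°: |BD| = 10.9080
θ=248°: circle(B,8.00) ∩ circle(D,4.00): a=7.6542, h=2.3266
θ=248°:   candidates: C₊=(6.3981,1.7396) cross=25.378; C₋=(7.1891,-2.8459) cross=-25.378
θ=248°:   branch + wants cross > 0 → take C=(6.3981,1.7396) (cross=25.378)
θ=248°: ex = (C−B)/|BC| = (0.8934,0.4492); ey = (-0.4492,0.8934)
θ=248°: P = B + -0.85·ex + 2.21·ey = (-2.5014,-0.2618)
θ=302°: B = A + 2.00·(cos302°, sin302°) = (1.0598, -1.6961)
θ=302°: |BD| = 9.0996
θ=302°: circle(B,8.00) ∩ circle(D,4.00): a=7.1873, h=3.5133
θ=302°:   candidates: C₊=(7.4663,3.0952) cross=31.969; C₋=(8.7760,-3.8081) cross=-31.969
θ=302°:   branch + wants cross > 0 → take C=(7.4663,3.0952) (cross=31.969)
θ=302°: ex = (C−B)/|BC| = (0.8008,0.5989); ey = (-0.5989,0.8008)
θ=302°: P = B + -0.85·ex + 2.21·ey = (-0.9445,-0.4354)
θ=350°: B = A + 2.00·(cos350°, sin350°) = (1.9696, -0.3473)
θ=350°: |BD| = 8.0379
θ=350°: circle(B,8.00) ∩ circle(D,4.00): a=7.0048, h=3.8643
θ=350°:   candidates: C₊=(8.8009,3.8160) cross=31.061; C₋=(9.1348,-3.9053) cross=-31.061
θ=350°:   branch + wants cross > 0 → take C=(8.8009,3.8160) (cross=31.061)
θ=350°: ex = (C−B)/|BC| = (0.8539,0.5204); ey = (-0.5204,0.8539)
θ=350°: P = B + -0.85·ex + 2.21·ey = (0.0937,1.0975)

θ=248°: -2.50 -0.26
θ=302°: -0.94 -0.44
θ=350°: 0.09 1.10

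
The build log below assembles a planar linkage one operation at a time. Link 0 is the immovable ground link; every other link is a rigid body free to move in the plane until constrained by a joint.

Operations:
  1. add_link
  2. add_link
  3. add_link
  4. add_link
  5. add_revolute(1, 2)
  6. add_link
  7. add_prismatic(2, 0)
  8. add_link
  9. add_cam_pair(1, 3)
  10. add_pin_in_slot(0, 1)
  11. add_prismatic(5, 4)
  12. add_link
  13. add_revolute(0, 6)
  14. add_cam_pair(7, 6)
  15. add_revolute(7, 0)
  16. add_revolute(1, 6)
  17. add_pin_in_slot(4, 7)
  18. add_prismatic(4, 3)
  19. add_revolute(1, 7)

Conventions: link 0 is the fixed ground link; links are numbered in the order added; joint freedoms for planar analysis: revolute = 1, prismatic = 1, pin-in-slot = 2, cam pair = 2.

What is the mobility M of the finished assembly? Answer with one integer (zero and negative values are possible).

link 0 = ground. State L|J1|J2 = 1|0|0
+link1  2|0|0
+link2  3|0|0
+link3  4|0|0
+link4  5|0|0
R(1,2) f=1→J1  5|1|0
+link5  6|1|0
P(2,0) f=1→J1  6|2|0
+link6  7|2|0
C(1,3) f=2→J2  7|2|1
PS(0,1) f=2→J2  7|2|2
P(5,4) f=1→J1  7|3|2
+link7  8|3|2
R(0,6) f=1→J1  8|4|2
C(7,6) f=2→J2  8|4|3
R(7,0) f=1→J1  8|5|3
R(1,6) f=1→J1  8|6|3
PS(4,7) f=2→J2  8|6|4
P(4,3) f=1→J1  8|7|4
R(1,7) f=1→J1  8|8|4
M = 3(8−1)−2·8−4 = 21−16−4 = 1

M = 1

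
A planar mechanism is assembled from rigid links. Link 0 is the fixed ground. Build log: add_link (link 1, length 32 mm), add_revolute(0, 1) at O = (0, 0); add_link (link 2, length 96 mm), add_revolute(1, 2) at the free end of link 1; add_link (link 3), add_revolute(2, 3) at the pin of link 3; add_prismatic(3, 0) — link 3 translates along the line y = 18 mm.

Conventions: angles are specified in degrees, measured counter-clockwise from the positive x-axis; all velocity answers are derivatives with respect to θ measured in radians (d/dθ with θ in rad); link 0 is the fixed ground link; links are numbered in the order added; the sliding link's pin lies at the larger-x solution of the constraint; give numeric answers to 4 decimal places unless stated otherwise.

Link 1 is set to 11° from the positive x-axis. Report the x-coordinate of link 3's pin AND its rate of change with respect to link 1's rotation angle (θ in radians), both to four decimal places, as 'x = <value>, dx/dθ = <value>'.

geometry: r = 32 mm, L = 96 mm, e = 18 mm
crank pin P = (r cos θ, r sin θ) = (31.412070, 6.105888)
h = r sin θ − e = 6.105888 − 18 = -11.894112
x = r cos θ + √(L² − h²) = 31.412070 + 95.260328 = 126.672398
dx/dθ = −r sin θ − h·r cos θ/√(L² − h²) (θ in radians; h = -11.894112) = -2.183807

x = 126.6724, dx/dθ = -2.1838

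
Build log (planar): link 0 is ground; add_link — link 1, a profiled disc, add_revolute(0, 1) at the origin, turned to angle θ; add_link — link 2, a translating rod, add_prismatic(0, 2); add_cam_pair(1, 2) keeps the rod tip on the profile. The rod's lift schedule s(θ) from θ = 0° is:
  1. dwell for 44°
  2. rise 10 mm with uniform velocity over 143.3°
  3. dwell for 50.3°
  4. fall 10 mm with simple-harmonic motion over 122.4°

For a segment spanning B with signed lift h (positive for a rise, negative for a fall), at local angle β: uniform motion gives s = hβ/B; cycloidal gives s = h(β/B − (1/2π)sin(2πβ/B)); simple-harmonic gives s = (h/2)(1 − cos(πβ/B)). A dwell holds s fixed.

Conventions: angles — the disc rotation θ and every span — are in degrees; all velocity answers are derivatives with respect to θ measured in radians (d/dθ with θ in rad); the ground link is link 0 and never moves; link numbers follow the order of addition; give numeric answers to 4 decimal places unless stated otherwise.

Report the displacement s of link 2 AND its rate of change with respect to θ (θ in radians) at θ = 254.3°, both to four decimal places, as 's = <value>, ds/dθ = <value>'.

seg 1 [0°–44°] dwell: s stays 0.0000
seg 2 [44°–187.3°] uniform, h=10: full span → s += 10 → s = 10.0000
seg 3 [187.3°–237.6°] dwell: s stays 10.0000
seg 4 [237.6°–360°] simple-harmonic, h=-10: θ=254.3° here. β=16.7, B=122.4. -10/2·(1 − cos(π·0.1364)) = -0.4523 → s = 9.5477
velocity in seg [237.6°–360°] (simple-harmonic), θ in radians: β = 16.7° = 0.2915 rad, B = 122.4° = 2.1363 rad; ds/dθ = (πh/(2B)) sin(πβ/B) = (π·(-10)/(2·2.1363)) sin(π·0.1364) = -3.056083 mm/rad

s = 9.5477, ds/dθ = -3.0561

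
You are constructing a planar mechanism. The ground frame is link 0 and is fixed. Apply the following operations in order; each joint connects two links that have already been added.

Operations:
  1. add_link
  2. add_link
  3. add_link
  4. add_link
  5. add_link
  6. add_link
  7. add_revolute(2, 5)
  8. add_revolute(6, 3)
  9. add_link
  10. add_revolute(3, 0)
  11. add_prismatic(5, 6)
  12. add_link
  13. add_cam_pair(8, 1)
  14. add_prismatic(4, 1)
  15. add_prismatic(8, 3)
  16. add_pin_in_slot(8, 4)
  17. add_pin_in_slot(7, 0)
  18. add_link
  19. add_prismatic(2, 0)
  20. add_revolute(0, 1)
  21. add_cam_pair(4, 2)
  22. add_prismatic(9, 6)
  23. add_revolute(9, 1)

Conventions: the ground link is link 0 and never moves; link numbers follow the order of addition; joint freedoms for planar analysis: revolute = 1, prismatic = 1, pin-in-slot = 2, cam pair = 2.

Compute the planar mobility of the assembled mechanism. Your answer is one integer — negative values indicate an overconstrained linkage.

link 0 = ground. State L|J1|J2 = 1|0|0
+link1  2|0|0
+link2  3|0|0
+link3  4|0|0
+link4  5|0|0
+link5  6|0|0
+link6  7|0|0
R(2,5) f=1→J1  7|1|0
R(6,3) f=1→J1  7|2|0
+link7  8|2|0
R(3,0) f=1→J1  8|3|0
P(5,6) f=1→J1  8|4|0
+link8  9|4|0
C(8,1) f=2→J2  9|4|1
P(4,1) f=1→J1  9|5|1
P(8,3) f=1→J1  9|6|1
PS(8,4) f=2→J2  9|6|2
PS(7,0) f=2→J2  9|6|3
+link9  10|6|3
P(2,0) f=1→J1  10|7|3
R(0,1) f=1→J1  10|8|3
C(4,2) f=2→J2  10|8|4
P(9,6) f=1→J1  10|9|4
R(9,1) f=1→J1  10|10|4
M = 3(10−1)−2·10−4 = 27−20−4 = 3

M = 3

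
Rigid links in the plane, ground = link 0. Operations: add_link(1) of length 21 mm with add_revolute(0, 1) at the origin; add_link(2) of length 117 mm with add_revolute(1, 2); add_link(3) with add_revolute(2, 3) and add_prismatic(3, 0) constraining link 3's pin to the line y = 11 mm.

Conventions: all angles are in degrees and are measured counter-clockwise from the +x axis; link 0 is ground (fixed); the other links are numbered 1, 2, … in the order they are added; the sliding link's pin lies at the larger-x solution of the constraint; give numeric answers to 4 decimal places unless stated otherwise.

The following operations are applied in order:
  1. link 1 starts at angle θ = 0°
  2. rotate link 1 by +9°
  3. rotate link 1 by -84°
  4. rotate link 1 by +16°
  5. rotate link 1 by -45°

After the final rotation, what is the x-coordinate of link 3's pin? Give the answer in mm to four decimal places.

geometry: r = 21 mm, L = 117 mm, e = 11 mm; θ starts at 0°
rotate link 1 by +9°: θ ← 0° +9° = 9°
rotate link 1 by -84°: θ ← 9° -84° = -75°
rotate link 1 by +16°: θ ← -75° +16° = -59°
rotate link 1 by -45°: θ ← -59° -45° = -104°
crank pin P = (r cos θ, r sin θ) = (-5.080360, -20.376210)
h = r sin θ − e = -20.376210 − 11 = -31.376210
x = r cos θ + √(L² − h²) = -5.080360 + 112.714389 = 107.634029

107.6340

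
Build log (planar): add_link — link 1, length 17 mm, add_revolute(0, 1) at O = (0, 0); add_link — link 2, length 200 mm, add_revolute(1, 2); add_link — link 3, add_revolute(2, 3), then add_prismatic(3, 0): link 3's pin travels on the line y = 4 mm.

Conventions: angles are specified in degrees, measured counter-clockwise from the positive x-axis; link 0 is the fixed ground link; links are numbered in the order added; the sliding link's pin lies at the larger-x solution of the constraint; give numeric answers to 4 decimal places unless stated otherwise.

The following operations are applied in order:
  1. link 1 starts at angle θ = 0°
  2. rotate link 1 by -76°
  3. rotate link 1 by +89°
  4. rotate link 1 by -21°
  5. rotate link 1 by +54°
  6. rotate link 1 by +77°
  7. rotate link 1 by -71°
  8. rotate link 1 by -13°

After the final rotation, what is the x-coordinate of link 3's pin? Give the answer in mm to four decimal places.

geometry: r = 17 mm, L = 200 mm, e = 4 mm; θ starts at 0°
rotate link 1 by -76°: θ ← 0° -76° = -76°
rotate link 1 by +89°: θ ← -76° +89° = 13°
rotate link 1 by -21°: θ ← 13° -21° = -8°
rotate link 1 by +54°: θ ← -8° +54° = 46°
rotate link 1 by +77°: θ ← 46° +77° = 123°
rotate link 1 by -71°: θ ← 123° -71° = 52°
rotate link 1 by -13°: θ ← 52° -13° = 39°
crank pin P = (r cos θ, r sin θ) = (13.211481, 10.698447)
h = r sin θ − e = 10.698447 − 4 = 6.698447
x = r cos θ + √(L² − h²) = 13.211481 + 199.887796 = 213.099277

213.0993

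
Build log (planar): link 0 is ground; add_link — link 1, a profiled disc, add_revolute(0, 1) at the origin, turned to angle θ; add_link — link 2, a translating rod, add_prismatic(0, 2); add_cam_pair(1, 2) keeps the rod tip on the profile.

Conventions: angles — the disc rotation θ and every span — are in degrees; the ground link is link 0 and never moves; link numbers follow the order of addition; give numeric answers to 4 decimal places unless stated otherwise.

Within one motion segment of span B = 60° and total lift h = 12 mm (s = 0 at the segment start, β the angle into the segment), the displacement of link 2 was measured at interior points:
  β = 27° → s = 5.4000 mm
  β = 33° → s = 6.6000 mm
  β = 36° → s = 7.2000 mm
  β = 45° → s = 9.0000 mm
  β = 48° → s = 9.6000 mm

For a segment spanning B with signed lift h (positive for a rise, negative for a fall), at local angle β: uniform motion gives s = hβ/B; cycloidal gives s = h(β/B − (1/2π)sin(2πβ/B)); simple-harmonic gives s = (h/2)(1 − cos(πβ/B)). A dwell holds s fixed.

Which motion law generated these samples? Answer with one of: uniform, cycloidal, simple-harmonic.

candidates at β/B = r: uniform s = h·r (linear in β); cycloidal s = h·(r − sin(2πr)/(2π)); simple-harmonic s = (h/2)(1 − cos(πr))
β=27°: printed 5.4000 | uniform 5.4000, cycloidal 4.8098, simple-harmonic 5.0614
β=33°: printed 6.6000 | uniform 6.6000, cycloidal 7.1902, simple-harmonic 6.9386
β=36°: printed 7.2000 | uniform 7.2000, cycloidal 8.3226, simple-harmonic 7.8541
β=45°: printed 9.0000 | uniform 9.0000, cycloidal 10.9099, simple-harmonic 10.2426
β=48°: printed 9.6000 | uniform 9.6000, cycloidal 11.4164, simple-harmonic 10.8541
only one law matches every sample → uniform

uniform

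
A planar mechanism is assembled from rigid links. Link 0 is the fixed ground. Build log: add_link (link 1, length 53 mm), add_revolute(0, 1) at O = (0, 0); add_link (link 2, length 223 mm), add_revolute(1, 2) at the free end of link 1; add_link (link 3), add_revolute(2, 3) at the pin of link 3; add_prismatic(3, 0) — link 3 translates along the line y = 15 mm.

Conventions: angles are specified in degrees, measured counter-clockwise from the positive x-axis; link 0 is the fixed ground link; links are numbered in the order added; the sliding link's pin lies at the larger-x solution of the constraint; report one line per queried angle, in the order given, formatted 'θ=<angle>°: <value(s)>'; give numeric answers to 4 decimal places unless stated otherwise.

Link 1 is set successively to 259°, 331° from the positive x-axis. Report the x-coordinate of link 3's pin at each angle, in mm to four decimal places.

geometry: r = 53 mm, L = 223 mm, e = 15 mm
θ=259°: crank pin P = (r cos θ, r sin θ) = (-10.112877, -52.026241)
θ=259°: h = r sin θ − e = -52.026241 − 15 = -67.026241
θ=259°: x = r cos θ + √(L² − h²) = -10.112877 + 212.688700 = 202.575823
θ=331°: crank pin P = (r cos θ, r sin θ) = (46.354844, -25.694910)
θ=331°: h = r sin θ − e = -25.694910 − 15 = -40.694910
θ=331°: x = r cos θ + √(L² − h²) = 46.354844 + 219.255386 = 265.610231

θ=259°: 202.5758
θ=331°: 265.6102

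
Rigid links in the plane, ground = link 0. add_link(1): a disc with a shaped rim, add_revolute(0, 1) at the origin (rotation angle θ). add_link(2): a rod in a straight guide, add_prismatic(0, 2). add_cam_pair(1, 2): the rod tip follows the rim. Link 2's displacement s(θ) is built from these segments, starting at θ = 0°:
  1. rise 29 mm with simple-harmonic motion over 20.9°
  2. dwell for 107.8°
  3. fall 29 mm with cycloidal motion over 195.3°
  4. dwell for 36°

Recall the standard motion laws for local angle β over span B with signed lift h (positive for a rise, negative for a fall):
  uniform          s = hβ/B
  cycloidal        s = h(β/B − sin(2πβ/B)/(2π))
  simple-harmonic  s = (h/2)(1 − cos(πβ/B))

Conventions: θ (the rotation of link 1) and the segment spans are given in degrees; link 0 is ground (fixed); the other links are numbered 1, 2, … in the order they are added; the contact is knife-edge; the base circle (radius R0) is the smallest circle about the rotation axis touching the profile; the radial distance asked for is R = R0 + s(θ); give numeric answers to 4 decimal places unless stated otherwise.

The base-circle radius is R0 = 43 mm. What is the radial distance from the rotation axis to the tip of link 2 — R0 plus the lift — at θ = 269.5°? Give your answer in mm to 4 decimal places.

segment 1 (0° to 20.9°, simple-harmonic, h = 29) is passed completely: s = 0.0000 + (29) = 29.0000
segment 2 (20.9° to 128.7°, dwell): s unchanged at 29.0000
θ = 269.5° falls in segment 3 (128.7° to 324°, cycloidal, h = -29): β = 269.5 − 128.7 = 140.8°, B = 195.3°; Δs = -29·(0.7209 − sin(2π·0.7209)/(2π)) = -25.4461; s = 29.0000 − 25.4461 = 3.5539
R = R0 + s = 43 + 3.5539 = 46.5539

46.5539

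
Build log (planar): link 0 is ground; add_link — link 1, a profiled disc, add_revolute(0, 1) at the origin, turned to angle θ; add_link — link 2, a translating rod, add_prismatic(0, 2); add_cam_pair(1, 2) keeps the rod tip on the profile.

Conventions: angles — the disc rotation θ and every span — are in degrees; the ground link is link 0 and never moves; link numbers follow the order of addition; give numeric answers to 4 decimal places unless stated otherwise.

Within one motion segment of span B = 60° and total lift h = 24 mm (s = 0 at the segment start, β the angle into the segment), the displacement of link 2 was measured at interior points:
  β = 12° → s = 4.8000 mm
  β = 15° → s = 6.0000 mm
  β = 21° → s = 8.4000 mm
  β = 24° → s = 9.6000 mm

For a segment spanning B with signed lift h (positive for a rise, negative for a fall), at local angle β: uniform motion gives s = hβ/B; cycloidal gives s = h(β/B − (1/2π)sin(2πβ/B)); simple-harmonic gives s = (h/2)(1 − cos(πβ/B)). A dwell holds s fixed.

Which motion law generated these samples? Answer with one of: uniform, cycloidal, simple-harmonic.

candidates at β/B = r: uniform s = h·r (linear in β); cycloidal s = h·(r − sin(2πr)/(2π)); simple-harmonic s = (h/2)(1 − cos(πr))
β=12°: printed 4.8000 | uniform 4.8000, cycloidal 1.1672, simple-harmonic 2.2918
β=15°: printed 6.0000 | uniform 6.0000, cycloidal 2.1803, simple-harmonic 3.5147
β=21°: printed 8.4000 | uniform 8.4000, cycloidal 5.3098, simple-harmonic 6.5521
β=24°: printed 9.6000 | uniform 9.6000, cycloidal 7.3548, simple-harmonic 8.2918
only one law matches every sample → uniform

uniform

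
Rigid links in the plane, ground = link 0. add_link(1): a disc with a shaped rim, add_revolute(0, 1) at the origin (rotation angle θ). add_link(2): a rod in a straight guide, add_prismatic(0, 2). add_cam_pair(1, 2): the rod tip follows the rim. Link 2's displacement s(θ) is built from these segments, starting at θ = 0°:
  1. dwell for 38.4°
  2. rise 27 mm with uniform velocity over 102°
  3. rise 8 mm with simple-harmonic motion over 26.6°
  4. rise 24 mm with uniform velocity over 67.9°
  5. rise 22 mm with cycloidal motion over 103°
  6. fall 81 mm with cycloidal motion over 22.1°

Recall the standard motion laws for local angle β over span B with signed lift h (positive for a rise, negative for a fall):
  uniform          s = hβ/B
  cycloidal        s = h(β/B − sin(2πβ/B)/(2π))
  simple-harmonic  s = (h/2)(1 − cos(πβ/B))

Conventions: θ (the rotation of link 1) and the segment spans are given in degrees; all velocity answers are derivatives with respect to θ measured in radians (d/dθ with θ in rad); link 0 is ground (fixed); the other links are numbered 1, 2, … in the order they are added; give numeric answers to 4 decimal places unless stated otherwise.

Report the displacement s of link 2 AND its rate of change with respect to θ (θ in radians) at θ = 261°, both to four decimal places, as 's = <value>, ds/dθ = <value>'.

segment 1 (0° to 38.4°, dwell): s unchanged at 0.0000
segment 2 (38.4° to 140.4°, uniform, h = 27) is passed completely: s = 0.0000 + (27) = 27.0000
segment 3 (140.4° to 167°, simple-harmonic, h = 8) is passed completely: s = 27.0000 + (8) = 35.0000
segment 4 (167° to 234.9°, uniform, h = 24) is passed completely: s = 35.0000 + (24) = 59.0000
θ = 261° falls in segment 5 (234.9° to 337.9°, cycloidal, h = 22): β = 261 − 234.9 = 26.1°, B = 103°; Δs = 22·(0.2534 − sin(2π·0.2534)/(2π)) = 2.0741; s = 59.0000 + 2.0741 = 61.0741
velocity in seg [234.9°–337.9°] (cycloidal), θ in radians: β = 26.1° = 0.4555 rad, B = 103° = 1.7977 rad; ds/dθ = (h/B)(1 − cos(2πβ/B)) = (22/1.7977)(1 − cos(2π·0.2534)) = 12.499201 mm/rad

s = 61.0741, ds/dθ = 12.4992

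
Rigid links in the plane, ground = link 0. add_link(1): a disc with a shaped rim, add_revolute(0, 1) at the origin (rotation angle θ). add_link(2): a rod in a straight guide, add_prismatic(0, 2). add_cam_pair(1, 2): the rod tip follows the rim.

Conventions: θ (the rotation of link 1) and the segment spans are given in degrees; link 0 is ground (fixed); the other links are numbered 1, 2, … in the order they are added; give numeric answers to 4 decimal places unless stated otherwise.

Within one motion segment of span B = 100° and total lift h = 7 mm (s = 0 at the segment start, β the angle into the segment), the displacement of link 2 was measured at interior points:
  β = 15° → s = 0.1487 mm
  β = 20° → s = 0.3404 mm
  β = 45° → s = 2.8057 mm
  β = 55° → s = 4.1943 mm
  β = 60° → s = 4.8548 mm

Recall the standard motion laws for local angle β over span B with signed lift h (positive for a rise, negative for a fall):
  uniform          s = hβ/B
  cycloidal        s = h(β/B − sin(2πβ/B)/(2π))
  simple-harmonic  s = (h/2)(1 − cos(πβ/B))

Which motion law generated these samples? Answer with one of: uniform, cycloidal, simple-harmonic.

candidates at β/B = r: uniform s = h·r (linear in β); cycloidal s = h·(r − sin(2πr)/(2π)); simple-harmonic s = (h/2)(1 − cos(πr))
β=15°: printed 0.1487 | uniform 1.0500, cycloidal 0.1487, simple-harmonic 0.3815
β=20°: printed 0.3404 | uniform 1.4000, cycloidal 0.3404, simple-harmonic 0.6684
β=45°: printed 2.8057 | uniform 3.1500, cycloidal 2.8057, simple-harmonic 2.9525
β=55°: printed 4.1943 | uniform 3.8500, cycloidal 4.1943, simple-harmonic 4.0475
β=60°: printed 4.8548 | uniform 4.2000, cycloidal 4.8548, simple-harmonic 4.5816
only one law matches every sample → cycloidal

cycloidal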